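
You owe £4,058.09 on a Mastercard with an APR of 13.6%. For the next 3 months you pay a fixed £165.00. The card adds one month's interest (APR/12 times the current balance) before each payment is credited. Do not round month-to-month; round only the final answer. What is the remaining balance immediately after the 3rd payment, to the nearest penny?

£3,697.00

Monthly rate r = 13.6%/12 = 1.13333% = 0.0113333.
Each month: B ← B·(1+r) − £165.00.
Month 1: interest £45.99; balance after payment £3,939.08.
Month 2: interest £44.64; balance after payment £3,818.72.
Month 3: interest £43.28; balance after payment £3,697.00.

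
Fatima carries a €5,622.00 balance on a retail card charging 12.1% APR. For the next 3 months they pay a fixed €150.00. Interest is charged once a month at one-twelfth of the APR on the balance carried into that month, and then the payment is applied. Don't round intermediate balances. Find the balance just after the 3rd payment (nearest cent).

€5,339.23

Monthly rate r = 12.1%/12 = 1.00833% = 0.0100833.
Each month: B ← B·(1+r) − €150.00.
Month 1: interest €56.69; balance after payment €5,528.69.
Month 2: interest €55.75; balance after payment €5,434.44.
Month 3: interest €54.80; balance after payment €5,339.23.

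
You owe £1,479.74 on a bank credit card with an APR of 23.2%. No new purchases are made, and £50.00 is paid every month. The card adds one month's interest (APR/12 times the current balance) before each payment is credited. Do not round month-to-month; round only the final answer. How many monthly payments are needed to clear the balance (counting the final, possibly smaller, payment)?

Monthly rate r = 23.2%/12 = 1.93333% = 0.0193333.
Recurrence: B ← B·(1+r) − £50.00.
Month 1: interest £28.61; balance after payment £1,458.35.
Month 2: interest £28.19; balance after payment £1,436.54.
Closed form: n = −ln(1 − rB₀/P)/ln(1+r) = −ln(0.42783)/ln(1.01933) ≈ 44.338, so the balance reaches zero during payment 45.

45 months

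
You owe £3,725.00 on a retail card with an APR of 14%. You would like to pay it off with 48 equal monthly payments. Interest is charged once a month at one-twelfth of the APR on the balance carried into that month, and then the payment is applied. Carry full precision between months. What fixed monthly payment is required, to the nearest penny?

£101.79

Monthly rate r = 14%/12 = 1.16667% = 0.0116667.
Level-payment amortization: P = B₀·r / (1 − (1+r)^(−n)) = 3725.00·0.0116667 / (1 − 1.01167^(−48)).
Denominator 1 − (1+r)^(−48) = 0.42693637.
P = 43.4583 / 0.42693637 ≈ 101.79.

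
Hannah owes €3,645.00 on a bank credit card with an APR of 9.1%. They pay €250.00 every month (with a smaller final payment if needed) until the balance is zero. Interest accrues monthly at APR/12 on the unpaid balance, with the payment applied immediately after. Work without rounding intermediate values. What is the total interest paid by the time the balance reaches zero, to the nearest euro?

Monthly rate r = 9.1%/12 = 0.758333% = 0.00758333.
Payoff takes n = ⌈−ln(1 − rB₀/P)/ln(1+r)⌉ = ⌈15.509⌉ = 16 payments; the last is €127.57.
Total paid = 15·€250.00 + €127.57 = €3,877.57.
Total interest = total paid − principal = €3,877.57 − €3,645.00 = €232.57.

€233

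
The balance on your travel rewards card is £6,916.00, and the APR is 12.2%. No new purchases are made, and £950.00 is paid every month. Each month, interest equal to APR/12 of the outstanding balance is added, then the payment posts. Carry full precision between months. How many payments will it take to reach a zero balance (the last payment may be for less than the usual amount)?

Monthly rate r = 12.2%/12 = 1.01667% = 0.0101667.
Recurrence: B ← B·(1+r) − £950.00.
Month 1: interest £70.31; balance after payment £6,036.31.
Month 2: interest £61.37; balance after payment £5,147.68.
Closed form: n = −ln(1 − rB₀/P)/ln(1+r) = −ln(0.92599)/ln(1.01017) ≈ 7.602, so the balance reaches zero during payment 8.

8 payments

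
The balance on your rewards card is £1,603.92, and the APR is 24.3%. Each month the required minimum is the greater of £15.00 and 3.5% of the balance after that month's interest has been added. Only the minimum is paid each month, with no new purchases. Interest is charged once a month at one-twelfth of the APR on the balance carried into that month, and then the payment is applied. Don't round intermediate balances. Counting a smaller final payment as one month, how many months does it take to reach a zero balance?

Monthly rate r = 24.3%/12 = 2.025% = 0.02025.
While 3.5% of the post-interest balance exceeds £15.00, each month B ← (B·(1+r))·(1 − 0.035), i.e. B shrinks by the factor (1+r)·0.965 = 0.98454.
This holds for months 1–86. Entering month 87 the balance is £420.05; 3.5% of the post-interest balance is now below £15.00, so the flat £15.00 minimum applies from here.
From month 87 a fixed £15.00 at rate r clears £420.05 in 42 more payments. Total: 86 + 42 = 128 months.

128 months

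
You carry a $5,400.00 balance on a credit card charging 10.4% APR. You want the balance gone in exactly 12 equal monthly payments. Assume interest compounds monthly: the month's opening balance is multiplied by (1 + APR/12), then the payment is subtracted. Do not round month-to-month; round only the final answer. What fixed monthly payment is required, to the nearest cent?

Monthly rate r = 10.4%/12 = 0.866667% = 0.00866667.
Level-payment amortization: P = B₀·r / (1 − (1+r)^(−n)) = 5400.00·0.00866667 / (1 − 1.00867^(−12)).
Denominator 1 − (1+r)^(−12) = 0.0983707914.
P = 46.8 / 0.0983707914 ≈ 475.75.

$475.75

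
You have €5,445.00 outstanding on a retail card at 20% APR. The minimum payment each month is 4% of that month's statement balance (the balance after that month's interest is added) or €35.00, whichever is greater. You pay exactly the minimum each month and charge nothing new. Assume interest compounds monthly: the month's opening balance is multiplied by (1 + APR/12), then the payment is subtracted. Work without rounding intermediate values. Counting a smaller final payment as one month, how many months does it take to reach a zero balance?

108 months

Monthly rate r = 20%/12 = 1.66667% = 0.0166667.
While 4% of the post-interest balance exceeds €35.00, each month B ← (B·(1+r))·(1 − 0.04), i.e. B shrinks by the factor (1+r)·0.96 = 0.976.
This holds for months 1–76. Entering month 77 the balance is €859.38; 4% of the post-interest balance is now below €35.00, so the flat €35.00 minimum applies from here.
From month 77 a fixed €35.00 at rate r clears €859.38 in 32 more payments. Total: 76 + 32 = 108 months.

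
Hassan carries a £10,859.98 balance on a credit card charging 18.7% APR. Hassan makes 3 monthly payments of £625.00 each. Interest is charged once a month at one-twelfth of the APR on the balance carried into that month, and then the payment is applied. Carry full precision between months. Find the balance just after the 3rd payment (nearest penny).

£9,471.27

Monthly rate r = 18.7%/12 = 1.55833% = 0.0155833.
Each month: B ← B·(1+r) − £625.00.
Month 1: interest £169.23; balance after payment £10,404.21.
Month 2: interest £162.13; balance after payment £9,941.35.
Month 3: interest £154.92; balance after payment £9,471.27.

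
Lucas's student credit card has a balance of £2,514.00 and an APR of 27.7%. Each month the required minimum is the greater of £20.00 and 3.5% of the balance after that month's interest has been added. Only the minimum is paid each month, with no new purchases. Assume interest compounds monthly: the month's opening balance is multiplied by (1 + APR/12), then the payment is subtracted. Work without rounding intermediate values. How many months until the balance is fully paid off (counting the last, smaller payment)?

Monthly rate r = 27.7%/12 = 2.30833% = 0.0230833.
While 3.5% of the post-interest balance exceeds £20.00, each month B ← (B·(1+r))·(1 − 0.035), i.e. B shrinks by the factor (1+r)·0.965 = 0.98728.
This holds for months 1–118. Entering month 119 the balance is £554.74; 3.5% of the post-interest balance is now below £20.00, so the flat £20.00 minimum applies from here.
From month 119 a fixed £20.00 at rate r clears £554.74 in 45 more payments. Total: 118 + 45 = 163 months.

163 months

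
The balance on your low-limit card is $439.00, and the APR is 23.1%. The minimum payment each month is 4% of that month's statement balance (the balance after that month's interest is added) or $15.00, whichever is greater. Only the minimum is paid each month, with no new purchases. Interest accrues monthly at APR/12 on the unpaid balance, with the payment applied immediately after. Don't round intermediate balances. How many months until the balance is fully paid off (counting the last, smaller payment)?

42 months

Monthly rate r = 23.1%/12 = 1.925% = 0.01925.
While 4% of the post-interest balance exceeds $15.00, each month B ← (B·(1+r))·(1 − 0.04), i.e. B shrinks by the factor (1+r)·0.96 = 0.97848.
This holds for months 1–9. Entering month 10 the balance is $360.94; 4% of the post-interest balance is now below $15.00, so the flat $15.00 minimum applies from here.
From month 10 a fixed $15.00 at rate r clears $360.94 in 33 more payments. Total: 9 + 33 = 42 months.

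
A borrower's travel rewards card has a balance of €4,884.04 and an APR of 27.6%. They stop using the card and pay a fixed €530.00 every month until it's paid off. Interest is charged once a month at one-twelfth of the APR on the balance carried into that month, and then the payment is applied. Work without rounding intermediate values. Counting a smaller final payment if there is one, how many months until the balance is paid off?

Monthly rate r = 27.6%/12 = 2.3% = 0.023.
Recurrence: B ← B·(1+r) − €530.00.
Month 1: interest €112.33; balance after payment €4,466.37.
Month 2: interest €102.73; balance after payment €4,039.10.
Closed form: n = −ln(1 − rB₀/P)/ln(1+r) = −ln(0.78805)/ln(1.023) ≈ 10.475, so the balance reaches zero during payment 11.

11 payments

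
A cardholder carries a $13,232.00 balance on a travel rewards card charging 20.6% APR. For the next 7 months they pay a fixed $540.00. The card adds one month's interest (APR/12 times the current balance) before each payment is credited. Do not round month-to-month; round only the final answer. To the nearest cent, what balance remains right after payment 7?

$10,925.98

Monthly rate r = 20.6%/12 = 1.71667% = 0.0171667.
Each month: B ← B·(1+r) − $540.00.
Month 1: interest $227.15; balance after payment $12,919.15.
Month 2: interest $221.78; balance after payment $12,600.93.
Month 3: interest $216.32; balance after payment $12,277.24.
Month 4: interest $210.76; balance after payment $11,948.00.
Month 5: interest $205.11; balance after payment $11,613.11.
Month 6: interest $199.36; balance after payment $11,272.47.
Month 7: interest $193.51; balance after payment $10,925.98.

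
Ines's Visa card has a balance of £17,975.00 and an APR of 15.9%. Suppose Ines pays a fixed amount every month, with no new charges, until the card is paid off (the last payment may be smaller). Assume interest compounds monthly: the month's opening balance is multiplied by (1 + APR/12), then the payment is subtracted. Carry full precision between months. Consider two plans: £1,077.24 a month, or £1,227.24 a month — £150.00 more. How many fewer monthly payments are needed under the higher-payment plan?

2 fewer payments

Monthly rate r = 15.9%/12 = 1.325% = 0.01325.
At £1,077.24/mo: n = ⌈−ln(1 − rB₀/P)/ln(1+r)⌉ = 19 payments (last £1,058.14); total interest = total paid − £17,975.00 = £2,473.46.
At £1,227.24/mo: 17 payments (last £481.97); total interest £2,142.81.
Payments saved = 19 − 17 = 2.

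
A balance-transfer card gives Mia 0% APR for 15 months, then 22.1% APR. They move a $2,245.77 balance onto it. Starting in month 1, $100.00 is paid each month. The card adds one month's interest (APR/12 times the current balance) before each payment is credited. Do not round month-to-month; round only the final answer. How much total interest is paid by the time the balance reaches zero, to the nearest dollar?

Promo months 1–15 at r₀ = 0%/12 = 0; months 16+ at r₁ = 22.1%/12 = 0.0184167.
After month 15 (no interest yet): B = $2,245.77 − 15·$100.00 = $745.77.
Then at r₁ with $100.00/mo: n₂ = −ln(1 − r₁·B/P)/ln(1+r₁) ≈ 8.10 → 9 more payments.
Total paid = 23·$100.00 + $9.66 = $2,309.66; interest = $2,309.66 − $2,245.77 = $63.89.

$64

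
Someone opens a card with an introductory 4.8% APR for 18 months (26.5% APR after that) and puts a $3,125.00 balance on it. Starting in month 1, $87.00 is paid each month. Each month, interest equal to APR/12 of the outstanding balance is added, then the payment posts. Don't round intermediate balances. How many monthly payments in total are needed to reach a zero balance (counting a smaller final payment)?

45 months

Promo months 1–18 at r₀ = 4.8%/12 = 0.004; months 19+ at r₁ = 26.5%/12 = 0.0220833.
After month 18: iterate B ← B·(1+r₀) − $87.00 for 18 months → $1,737.42.
Then at r₁ with $87.00/mo: n₂ = −ln(1 − r₁·B/P)/ln(1+r₁) ≈ 26.63 → 27 more payments.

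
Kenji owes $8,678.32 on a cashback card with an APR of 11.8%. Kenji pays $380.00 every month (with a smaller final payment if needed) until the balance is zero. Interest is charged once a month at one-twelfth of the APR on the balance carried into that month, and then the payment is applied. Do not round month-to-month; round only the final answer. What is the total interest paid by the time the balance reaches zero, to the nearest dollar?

$1,199

Monthly rate r = 11.8%/12 = 0.983333% = 0.00983333.
Payoff takes n = ⌈−ln(1 − rB₀/P)/ln(1+r)⌉ = ⌈25.992⌉ = 26 payments; the last is $376.93.
Total paid = 25·$380.00 + $376.93 = $9,876.93.
Total interest = total paid − principal = $9,876.93 − $8,678.32 = $1,198.61.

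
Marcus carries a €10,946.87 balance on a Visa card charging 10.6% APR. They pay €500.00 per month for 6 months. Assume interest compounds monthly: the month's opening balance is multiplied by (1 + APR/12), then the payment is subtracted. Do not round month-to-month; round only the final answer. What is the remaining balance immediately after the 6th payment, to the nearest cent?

Monthly rate r = 10.6%/12 = 0.883333% = 0.00883333.
Each month: B ← B·(1+r) − €500.00.
Month 1: interest €96.70; balance after payment €10,543.57.
Month 2: interest €93.13; balance after payment €10,136.70.
Month 3: interest €89.54; balance after payment €9,726.24.
Month 4: interest €85.92; balance after payment €9,312.16.
Month 5: interest €82.26; balance after payment €8,894.42.
Month 6: interest €78.57; balance after payment €8,472.98.

€8,472.98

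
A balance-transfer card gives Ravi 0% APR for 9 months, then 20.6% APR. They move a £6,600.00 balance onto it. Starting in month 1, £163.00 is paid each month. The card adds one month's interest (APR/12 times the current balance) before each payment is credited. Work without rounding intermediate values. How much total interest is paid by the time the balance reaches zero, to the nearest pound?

Promo months 1–9 at r₀ = 0%/12 = 0; months 10+ at r₁ = 20.6%/12 = 0.0171667.
After month 9 (no interest yet): B = £6,600.00 − 9·£163.00 = £5,133.00.
Then at r₁ with £163.00/mo: n₂ = −ln(1 − r₁·B/P)/ln(1+r₁) ≈ 45.70 → 46 more payments.
Total paid = 54·£163.00 + £113.99 = £8,915.99; interest = £8,915.99 − £6,600.00 = £2,315.99.

£2,316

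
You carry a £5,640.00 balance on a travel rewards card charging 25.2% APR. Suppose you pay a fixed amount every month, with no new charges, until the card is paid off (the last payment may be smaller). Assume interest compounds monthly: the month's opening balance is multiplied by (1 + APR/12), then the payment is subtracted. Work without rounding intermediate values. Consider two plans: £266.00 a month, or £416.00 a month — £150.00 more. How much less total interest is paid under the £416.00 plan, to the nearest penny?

£835.23

Monthly rate r = 25.2%/12 = 2.1% = 0.021.
At £266.00/mo: n = ⌈−ln(1 − rB₀/P)/ln(1+r)⌉ = 29 payments (last £94.71); total interest = total paid − £5,640.00 = £1,902.71.
At £416.00/mo: 17 payments (last £51.48); total interest £1,067.48.
Interest saved = £1,902.71 − £1,067.48 = £835.23.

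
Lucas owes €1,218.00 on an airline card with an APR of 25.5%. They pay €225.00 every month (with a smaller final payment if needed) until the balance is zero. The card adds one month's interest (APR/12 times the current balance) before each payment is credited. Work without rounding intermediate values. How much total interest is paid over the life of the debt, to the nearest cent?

Monthly rate r = 25.5%/12 = 2.125% = 0.02125.
Payoff takes n = ⌈−ln(1 − rB₀/P)/ln(1+r)⌉ = ⌈5.812⌉ = 6 payments; the last is €183.00.
Total paid = 5·€225.00 + €183.00 = €1,308.00.
Total interest = total paid − principal = €1,308.00 − €1,218.00 = €90.00.

€90.00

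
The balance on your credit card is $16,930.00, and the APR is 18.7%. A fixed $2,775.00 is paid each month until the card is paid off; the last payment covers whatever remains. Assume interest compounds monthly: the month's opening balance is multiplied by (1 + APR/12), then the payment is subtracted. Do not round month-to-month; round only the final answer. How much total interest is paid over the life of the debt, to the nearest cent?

$1,003.32

Monthly rate r = 18.7%/12 = 1.55833% = 0.0155833.
Payoff takes n = ⌈−ln(1 − rB₀/P)/ln(1+r)⌉ = ⌈6.461⌉ = 7 payments; the last is $1,283.32.
Total paid = 6·$2,775.00 + $1,283.32 = $17,933.32.
Total interest = total paid − principal = $17,933.32 − $16,930.00 = $1,003.32.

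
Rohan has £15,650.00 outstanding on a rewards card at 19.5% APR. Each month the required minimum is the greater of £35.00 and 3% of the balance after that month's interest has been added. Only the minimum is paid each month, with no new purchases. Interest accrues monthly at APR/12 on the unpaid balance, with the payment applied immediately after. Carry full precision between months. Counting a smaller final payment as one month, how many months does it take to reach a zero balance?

230 months

Monthly rate r = 19.5%/12 = 1.625% = 0.01625.
While 3% of the post-interest balance exceeds £35.00, each month B ← (B·(1+r))·(1 − 0.03), i.e. B shrinks by the factor (1+r)·0.97 = 0.98576.
This holds for months 1–183. Entering month 184 the balance is £1,134.60; 3% of the post-interest balance is now below £35.00, so the flat £35.00 minimum applies from here.
From month 184 a fixed £35.00 at rate r clears £1,134.60 in 47 more payments. Total: 183 + 47 = 230 months.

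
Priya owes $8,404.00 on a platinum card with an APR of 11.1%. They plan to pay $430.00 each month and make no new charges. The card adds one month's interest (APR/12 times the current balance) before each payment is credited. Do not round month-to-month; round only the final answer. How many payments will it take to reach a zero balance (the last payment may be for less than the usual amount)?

22 months

Monthly rate r = 11.1%/12 = 0.925% = 0.00925.
Recurrence: B ← B·(1+r) − $430.00.
Month 1: interest $77.74; balance after payment $8,051.74.
Month 2: interest $74.48; balance after payment $7,696.22.
Closed form: n = −ln(1 − rB₀/P)/ln(1+r) = −ln(0.81922)/ln(1.00925) ≈ 21.657, so the balance reaches zero during payment 22.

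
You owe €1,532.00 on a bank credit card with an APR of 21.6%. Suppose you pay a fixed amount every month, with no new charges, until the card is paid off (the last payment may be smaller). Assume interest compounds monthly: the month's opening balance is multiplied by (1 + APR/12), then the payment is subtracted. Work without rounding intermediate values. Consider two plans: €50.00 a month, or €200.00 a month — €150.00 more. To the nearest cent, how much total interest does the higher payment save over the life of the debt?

€583.85

Monthly rate r = 21.6%/12 = 1.8% = 0.018.
At €50.00/mo: n = ⌈−ln(1 − rB₀/P)/ln(1+r)⌉ = 45 payments (last €47.48); total interest = total paid − €1,532.00 = €715.48.
At €200.00/mo: 9 payments (last €63.63); total interest €131.63.
Interest saved = €715.48 − €131.63 = €583.85.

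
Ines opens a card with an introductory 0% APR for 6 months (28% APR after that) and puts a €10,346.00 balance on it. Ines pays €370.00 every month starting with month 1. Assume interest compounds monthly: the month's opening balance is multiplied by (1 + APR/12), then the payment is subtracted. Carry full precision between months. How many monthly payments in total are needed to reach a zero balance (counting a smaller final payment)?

Promo months 1–6 at r₀ = 0%/12 = 0; months 7+ at r₁ = 28%/12 = 0.0233333.
After month 6 (no interest yet): B = €10,346.00 − 6·€370.00 = €8,126.00.
Then at r₁ with €370.00/mo: n₂ = −ln(1 − r₁·B/P)/ln(1+r₁) ≈ 31.14 → 32 more payments.

38 payments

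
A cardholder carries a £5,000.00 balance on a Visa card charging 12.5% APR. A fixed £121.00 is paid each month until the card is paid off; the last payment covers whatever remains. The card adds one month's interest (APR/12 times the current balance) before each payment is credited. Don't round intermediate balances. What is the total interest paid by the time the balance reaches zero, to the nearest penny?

£1,572.69

Monthly rate r = 12.5%/12 = 1.04167% = 0.0104167.
Payoff takes n = ⌈−ln(1 − rB₀/P)/ln(1+r)⌉ = ⌈54.319⌉ = 55 payments; the last is £38.69.
Total paid = 54·£121.00 + £38.69 = £6,572.69.
Total interest = total paid − principal = £6,572.69 − £5,000.00 = £1,572.69.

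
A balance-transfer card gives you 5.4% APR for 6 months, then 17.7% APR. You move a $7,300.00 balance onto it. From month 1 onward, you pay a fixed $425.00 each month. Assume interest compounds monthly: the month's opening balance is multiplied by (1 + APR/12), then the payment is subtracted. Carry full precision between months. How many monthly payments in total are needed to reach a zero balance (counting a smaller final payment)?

19 months

Promo months 1–6 at r₀ = 5.4%/12 = 0.0045; months 7+ at r₁ = 17.7%/12 = 0.01475.
After month 6: iterate B ← B·(1+r₀) − $425.00 for 6 months → $4,920.47.
Then at r₁ with $425.00/mo: n₂ = −ln(1 − r₁·B/P)/ln(1+r₁) ≈ 12.79 → 13 more payments.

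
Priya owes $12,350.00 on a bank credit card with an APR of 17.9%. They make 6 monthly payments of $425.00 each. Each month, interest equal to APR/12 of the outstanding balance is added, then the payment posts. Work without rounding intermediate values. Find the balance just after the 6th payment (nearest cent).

$10,850.37

Monthly rate r = 17.9%/12 = 1.49167% = 0.0149167.
Each month: B ← B·(1+r) − $425.00.
Month 1: interest $184.22; balance after payment $12,109.22.
Month 2: interest $180.63; balance after payment $11,864.85.
Month 3: interest $176.98; balance after payment $11,616.83.
Month 4: interest $173.28; balance after payment $11,365.12.
Month 5: interest $169.53; balance after payment $11,109.65.
Month 6: interest $165.72; balance after payment $10,850.37.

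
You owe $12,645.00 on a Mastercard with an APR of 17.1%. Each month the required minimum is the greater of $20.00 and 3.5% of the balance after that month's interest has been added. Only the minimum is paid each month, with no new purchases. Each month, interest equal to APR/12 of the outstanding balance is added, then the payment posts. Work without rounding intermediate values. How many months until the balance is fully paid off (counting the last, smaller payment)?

Monthly rate r = 17.1%/12 = 1.425% = 0.01425.
While 3.5% of the post-interest balance exceeds $20.00, each month B ← (B·(1+r))·(1 − 0.035), i.e. B shrinks by the factor (1+r)·0.965 = 0.97875.
This holds for months 1–145. Entering month 146 the balance is $561.57; 3.5% of the post-interest balance is now below $20.00, so the flat $20.00 minimum applies from here.
From month 146 a fixed $20.00 at rate r clears $561.57 in 37 more payments. Total: 145 + 37 = 182 months.

182 months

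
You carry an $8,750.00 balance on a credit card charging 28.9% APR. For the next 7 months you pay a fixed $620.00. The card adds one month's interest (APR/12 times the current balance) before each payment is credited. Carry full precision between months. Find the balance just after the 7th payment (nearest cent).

Monthly rate r = 28.9%/12 = 2.40833% = 0.0240833.
Each month: B ← B·(1+r) − $620.00.
Month 1: interest $210.73; balance after payment $8,340.73.
Month 2: interest $200.87; balance after payment $7,921.60.
Month 3: interest $190.78; balance after payment $7,492.38.
Month 4: interest $180.44; balance after payment $7,052.82.
Month 5: interest $169.86; balance after payment $6,602.68.
Month 6: interest $159.01; balance after payment $6,141.69.
Month 7: interest $147.91; balance after payment $5,669.60.

$5,669.60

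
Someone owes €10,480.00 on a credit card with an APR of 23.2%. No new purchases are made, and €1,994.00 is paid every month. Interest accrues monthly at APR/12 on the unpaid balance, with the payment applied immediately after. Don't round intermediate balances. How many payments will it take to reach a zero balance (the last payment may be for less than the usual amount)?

Monthly rate r = 23.2%/12 = 1.93333% = 0.0193333.
Recurrence: B ← B·(1+r) − €1,994.00.
Month 1: interest €202.61; balance after payment €8,688.61.
Month 2: interest €167.98; balance after payment €6,862.59.
Month 3: interest €132.68; balance after payment €5,001.27.
Month 4: interest €96.69; balance after payment €3,103.96.
Month 5: interest €60.01; balance after payment €1,169.97.
Month 6: interest €22.62; balance after payment €0.00.

6 months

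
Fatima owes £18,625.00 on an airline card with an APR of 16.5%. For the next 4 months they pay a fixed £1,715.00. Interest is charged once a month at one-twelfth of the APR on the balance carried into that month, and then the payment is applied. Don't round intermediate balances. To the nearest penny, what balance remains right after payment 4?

Monthly rate r = 16.5%/12 = 1.375% = 0.01375.
Each month: B ← B·(1+r) − £1,715.00.
Month 1: interest £256.09; balance after payment £17,166.09.
Month 2: interest £236.03; balance after payment £15,687.13.
Month 3: interest £215.70; balance after payment £14,187.83.
Month 4: interest £195.08; balance after payment £12,667.91.

£12,667.91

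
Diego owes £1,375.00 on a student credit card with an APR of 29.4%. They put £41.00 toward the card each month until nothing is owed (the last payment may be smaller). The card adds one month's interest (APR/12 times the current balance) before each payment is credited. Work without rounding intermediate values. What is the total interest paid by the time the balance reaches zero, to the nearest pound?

£1,545

Monthly rate r = 29.4%/12 = 2.45% = 0.0245.
Payoff takes n = ⌈−ln(1 − rB₀/P)/ln(1+r)⌉ = ⌈71.225⌉ = 72 payments; the last is £9.33.
Total paid = 71·£41.00 + £9.33 = £2,920.33.
Total interest = total paid − principal = £2,920.33 − £1,375.00 = £1,545.33.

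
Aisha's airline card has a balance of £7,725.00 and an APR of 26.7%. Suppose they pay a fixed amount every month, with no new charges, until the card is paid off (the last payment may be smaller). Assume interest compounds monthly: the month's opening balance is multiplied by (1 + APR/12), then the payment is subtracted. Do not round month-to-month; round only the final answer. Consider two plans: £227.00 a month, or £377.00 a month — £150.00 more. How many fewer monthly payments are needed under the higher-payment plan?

37 fewer payments

Monthly rate r = 26.7%/12 = 2.225% = 0.02225.
At £227.00/mo: n = ⌈−ln(1 − rB₀/P)/ln(1+r)⌉ = 65 payments (last £73.48); total interest = total paid − £7,725.00 = £6,876.48.
At £377.00/mo: 28 payments (last £249.20); total interest £2,703.20.
Payments saved = 65 − 28 = 37.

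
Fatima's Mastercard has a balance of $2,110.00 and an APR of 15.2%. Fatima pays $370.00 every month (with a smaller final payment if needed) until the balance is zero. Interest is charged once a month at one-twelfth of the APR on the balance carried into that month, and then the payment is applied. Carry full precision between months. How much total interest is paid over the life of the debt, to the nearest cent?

$94.03

Monthly rate r = 15.2%/12 = 1.26667% = 0.0126667.
Payoff takes n = ⌈−ln(1 − rB₀/P)/ln(1+r)⌉ = ⌈5.957⌉ = 6 payments; the last is $354.03.
Total paid = 5·$370.00 + $354.03 = $2,204.03.
Total interest = total paid − principal = $2,204.03 − $2,110.00 = $94.03.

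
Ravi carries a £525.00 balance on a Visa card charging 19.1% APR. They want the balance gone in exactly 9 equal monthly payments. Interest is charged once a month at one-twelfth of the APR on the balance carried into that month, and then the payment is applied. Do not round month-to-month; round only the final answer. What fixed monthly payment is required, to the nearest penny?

£63.07

Monthly rate r = 19.1%/12 = 1.59167% = 0.0159167.
Level-payment amortization: P = B₀·r / (1 − (1+r)^(−n)) = 525.00·0.0159167 / (1 − 1.01592^(−9)).
Denominator 1 − (1+r)^(−9) = 0.13248452.
P = 8.35625 / 0.13248452 ≈ 63.07.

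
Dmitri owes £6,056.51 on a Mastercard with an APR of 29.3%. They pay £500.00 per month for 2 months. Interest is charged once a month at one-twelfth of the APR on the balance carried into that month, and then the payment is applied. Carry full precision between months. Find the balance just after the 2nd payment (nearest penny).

Monthly rate r = 29.3%/12 = 2.44167% = 0.0244167.
Each month: B ← B·(1+r) − £500.00.
Month 1: interest £147.88; balance after payment £5,704.39.
Month 2: interest £139.28; balance after payment £5,343.67.

£5,343.67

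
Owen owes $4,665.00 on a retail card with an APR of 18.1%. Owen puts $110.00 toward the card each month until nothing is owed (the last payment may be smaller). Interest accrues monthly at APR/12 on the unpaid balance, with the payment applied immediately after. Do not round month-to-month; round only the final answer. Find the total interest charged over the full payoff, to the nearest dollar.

$2,835

Monthly rate r = 18.1%/12 = 1.50833% = 0.0150833.
Payoff takes n = ⌈−ln(1 − rB₀/P)/ln(1+r)⌉ = ⌈68.182⌉ = 69 payments; the last is $20.17.
Total paid = 68·$110.00 + $20.17 = $7,500.17.
Total interest = total paid − principal = $7,500.17 − $4,665.00 = $2,835.17.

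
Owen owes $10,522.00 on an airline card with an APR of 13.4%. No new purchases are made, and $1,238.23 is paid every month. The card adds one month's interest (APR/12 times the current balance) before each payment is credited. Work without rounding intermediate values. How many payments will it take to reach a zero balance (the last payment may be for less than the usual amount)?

9 payments

Monthly rate r = 13.4%/12 = 1.11667% = 0.0111667.
Recurrence: B ← B·(1+r) − $1,238.23.
Month 1: interest $117.50; balance after payment $9,401.27.
Month 2: interest $104.98; balance after payment $8,268.02.
Closed form: n = −ln(1 − rB₀/P)/ln(1+r) = −ln(0.90511)/ln(1.01117) ≈ 8.978, so the balance reaches zero during payment 9.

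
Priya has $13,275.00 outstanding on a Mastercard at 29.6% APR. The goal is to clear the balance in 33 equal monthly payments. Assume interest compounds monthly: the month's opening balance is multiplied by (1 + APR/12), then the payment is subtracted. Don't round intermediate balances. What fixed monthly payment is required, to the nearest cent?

Monthly rate r = 29.6%/12 = 2.46667% = 0.0246667.
Level-payment amortization: P = B₀·r / (1 − (1+r)^(−n)) = 13275.00·0.0246667 / (1 − 1.02467^(−33)).
Denominator 1 − (1+r)^(−33) = 0.552519699.
P = 327.45 / 0.552519699 ≈ 592.65.

$592.65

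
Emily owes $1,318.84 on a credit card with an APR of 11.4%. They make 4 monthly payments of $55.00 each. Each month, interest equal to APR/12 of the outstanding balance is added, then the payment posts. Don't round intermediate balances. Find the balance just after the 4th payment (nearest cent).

Monthly rate r = 11.4%/12 = 0.95% = 0.0095.
Each month: B ← B·(1+r) − $55.00.
Month 1: interest $12.53; balance after payment $1,276.37.
Month 2: interest $12.13; balance after payment $1,233.49.
Month 3: interest $11.72; balance after payment $1,190.21.
Month 4: interest $11.31; balance after payment $1,146.52.

$1,146.52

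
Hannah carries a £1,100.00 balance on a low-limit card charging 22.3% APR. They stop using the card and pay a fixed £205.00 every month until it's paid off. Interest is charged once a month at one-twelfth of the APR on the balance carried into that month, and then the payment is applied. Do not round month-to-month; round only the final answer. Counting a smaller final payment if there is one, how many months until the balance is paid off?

Monthly rate r = 22.3%/12 = 1.85833% = 0.0185833.
Recurrence: B ← B·(1+r) − £205.00.
Month 1: interest £20.44; balance after payment £915.44.
Month 2: interest £17.01; balance after payment £727.45.
Month 3: interest £13.52; balance after payment £535.97.
Month 4: interest £9.96; balance after payment £340.93.
Month 5: interest £6.34; balance after payment £142.27.
Month 6: interest £2.64; balance after payment £0.00.

6 months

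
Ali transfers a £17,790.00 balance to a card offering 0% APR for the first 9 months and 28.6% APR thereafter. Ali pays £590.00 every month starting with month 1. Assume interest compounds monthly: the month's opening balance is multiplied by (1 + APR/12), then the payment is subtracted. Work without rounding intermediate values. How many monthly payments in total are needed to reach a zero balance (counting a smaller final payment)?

39 payments

Promo months 1–9 at r₀ = 0%/12 = 0; months 10+ at r₁ = 28.6%/12 = 0.0238333.
After month 9 (no interest yet): B = £17,790.00 − 9·£590.00 = £12,480.00.
Then at r₁ with £590.00/mo: n₂ = −ln(1 − r₁·B/P)/ln(1+r₁) ≈ 29.78 → 30 more payments.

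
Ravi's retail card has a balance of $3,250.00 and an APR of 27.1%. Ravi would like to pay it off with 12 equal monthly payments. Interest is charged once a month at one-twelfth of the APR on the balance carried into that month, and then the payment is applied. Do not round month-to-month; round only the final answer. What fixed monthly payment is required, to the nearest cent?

Monthly rate r = 27.1%/12 = 2.25833% = 0.0225833.
Level-payment amortization: P = B₀·r / (1 − (1+r)^(−n)) = 3250.00·0.0225833 / (1 − 1.02258^(−12)).
Denominator 1 − (1+r)^(−12) = 0.235080946.
P = 73.3958 / 0.235080946 ≈ 312.22.

$312.22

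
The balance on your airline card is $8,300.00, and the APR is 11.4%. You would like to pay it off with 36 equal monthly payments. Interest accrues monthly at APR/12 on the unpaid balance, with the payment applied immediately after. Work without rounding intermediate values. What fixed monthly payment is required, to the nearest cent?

Monthly rate r = 11.4%/12 = 0.95% = 0.0095.
Level-payment amortization: P = B₀·r / (1 − (1+r)^(−n)) = 8300.00·0.0095 / (1 − 1.0095^(−36)).
Denominator 1 − (1+r)^(−36) = 0.288504165.
P = 78.85 / 0.288504165 ≈ 273.31.

$273.31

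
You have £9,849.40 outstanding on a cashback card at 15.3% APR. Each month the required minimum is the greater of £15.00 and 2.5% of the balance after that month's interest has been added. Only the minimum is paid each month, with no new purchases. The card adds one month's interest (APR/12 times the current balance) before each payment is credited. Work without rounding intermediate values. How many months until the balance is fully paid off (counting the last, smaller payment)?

Monthly rate r = 15.3%/12 = 1.275% = 0.01275.
While 2.5% of the post-interest balance exceeds £15.00, each month B ← (B·(1+r))·(1 − 0.025), i.e. B shrinks by the factor (1+r)·0.975 = 0.98743.
This holds for months 1–223. Entering month 224 the balance is £586.73; 2.5% of the post-interest balance is now below £15.00, so the flat £15.00 minimum applies from here.
From month 224 a fixed £15.00 at rate r clears £586.73 in 55 more payments. Total: 223 + 55 = 278 months.

278 months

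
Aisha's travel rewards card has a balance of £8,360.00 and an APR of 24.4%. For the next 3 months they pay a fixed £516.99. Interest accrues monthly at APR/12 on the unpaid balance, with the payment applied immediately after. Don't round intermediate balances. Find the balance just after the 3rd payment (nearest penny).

£7,297.68

Monthly rate r = 24.4%/12 = 2.03333% = 0.0203333.
Each month: B ← B·(1+r) − £516.99.
Month 1: interest £169.99; balance after payment £8,013.00.
Month 2: interest £162.93; balance after payment £7,658.94.
Month 3: interest £155.73; balance after payment £7,297.68.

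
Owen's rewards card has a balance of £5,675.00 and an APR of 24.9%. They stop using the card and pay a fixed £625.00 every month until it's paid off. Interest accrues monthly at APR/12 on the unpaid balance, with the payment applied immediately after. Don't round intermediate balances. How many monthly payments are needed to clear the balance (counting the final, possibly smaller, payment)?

Monthly rate r = 24.9%/12 = 2.075% = 0.02075.
Recurrence: B ← B·(1+r) − £625.00.
Month 1: interest £117.76; balance after payment £5,167.76.
Month 2: interest £107.23; balance after payment £4,649.99.
Closed form: n = −ln(1 − rB₀/P)/ln(1+r) = −ln(0.81159)/ln(1.02075) ≈ 10.165, so the balance reaches zero during payment 11.

11 payments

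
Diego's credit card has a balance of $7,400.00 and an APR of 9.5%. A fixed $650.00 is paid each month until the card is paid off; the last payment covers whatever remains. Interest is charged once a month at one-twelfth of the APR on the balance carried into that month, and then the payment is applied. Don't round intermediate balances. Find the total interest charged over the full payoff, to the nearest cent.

$385.68

Monthly rate r = 9.5%/12 = 0.791667% = 0.00791667.
Payoff takes n = ⌈−ln(1 − rB₀/P)/ln(1+r)⌉ = ⌈11.978⌉ = 12 payments; the last is $635.68.
Total paid = 11·$650.00 + $635.68 = $7,785.68.
Total interest = total paid − principal = $7,785.68 − $7,400.00 = $385.68.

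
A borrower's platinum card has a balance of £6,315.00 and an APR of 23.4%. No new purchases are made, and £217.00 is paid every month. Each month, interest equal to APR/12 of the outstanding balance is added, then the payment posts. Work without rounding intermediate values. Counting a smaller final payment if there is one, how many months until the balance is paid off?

Monthly rate r = 23.4%/12 = 1.95% = 0.0195.
Recurrence: B ← B·(1+r) − £217.00.
Month 1: interest £123.14; balance after payment £6,221.14.
Month 2: interest £121.31; balance after payment £6,125.45.
Closed form: n = −ln(1 − rB₀/P)/ln(1+r) = −ln(0.43252)/ln(1.0195) ≈ 43.398, so the balance reaches zero during payment 44.

44 payments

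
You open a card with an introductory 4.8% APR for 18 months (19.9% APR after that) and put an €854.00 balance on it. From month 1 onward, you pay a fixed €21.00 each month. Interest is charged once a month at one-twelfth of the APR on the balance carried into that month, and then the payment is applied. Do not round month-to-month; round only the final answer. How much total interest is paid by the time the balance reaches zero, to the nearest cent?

€210.25

Promo months 1–18 at r₀ = 4.8%/12 = 0.004; months 19+ at r₁ = 19.9%/12 = 0.0165833.
After month 18: iterate B ← B·(1+r₀) − €21.00 for 18 months → €526.49.
Then at r₁ with €21.00/mo: n₂ = −ln(1 − r₁·B/P)/ln(1+r₁) ≈ 32.68 → 33 more payments.
Total paid = 50·€21.00 + €14.25 = €1,064.25; interest = €1,064.25 − €854.00 = €210.25.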